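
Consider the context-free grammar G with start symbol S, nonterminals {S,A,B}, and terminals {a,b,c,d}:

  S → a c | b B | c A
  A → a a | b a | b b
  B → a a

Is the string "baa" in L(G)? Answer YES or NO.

CNF form of G:
  S -> T0 T2 | T1 B | T2 A
  A -> T0 T0 | T1 T0 | T1 T1
  B -> T0 T0
  T0 -> a
  T1 -> b
  T2 -> c

CYK table (by increasing span):
  cell(0,0) b: {T1}  orig:{}
  cell(1,1) a: {T0}  orig:{}
  cell(2,2) a: {T0}  orig:{}
  cell(0,1) ba: {A}
  cell(1,2) aa: {A,B}
  cell(0,2) baa: {S}

S ∈ T[0,2] ⇒ YES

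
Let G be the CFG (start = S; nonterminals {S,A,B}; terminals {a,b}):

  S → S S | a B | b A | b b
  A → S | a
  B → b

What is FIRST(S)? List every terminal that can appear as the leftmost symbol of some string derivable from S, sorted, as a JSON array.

FIRST iteration:
pass 1:
  A via A→a: +{a}
  B via B→b: +{b}
  S via S→a B: +{a}
  S via S→b A: +{b}
  FIRST[S]={a,b}  FIRST[A]={a}  FIRST[B]={b}
pass 2:
  A via A→S: +{b}
  FIRST[S]={a,b}  FIRST[A]={a,b}  FIRST[B]={b}
pass 3: — fixpoint
  FIRST[S]={a,b}  FIRST[A]={a,b}  FIRST[B]={b}

FIRST(S) = ["a", "b"]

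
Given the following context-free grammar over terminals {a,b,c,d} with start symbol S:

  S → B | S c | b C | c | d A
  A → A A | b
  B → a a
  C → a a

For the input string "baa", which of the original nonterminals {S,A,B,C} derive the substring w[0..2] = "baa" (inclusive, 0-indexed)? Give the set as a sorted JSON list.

CNF form of G:
  S -> S T1 | T0 T0 | T2 C | T3 A | c
  A -> A A | b
  B -> T0 T0
  C -> T0 T0
  T0 -> a
  T1 -> c
  T2 -> b
  T3 -> d

CYK fill, restricted to cells inside w[0..2]:
  [0..0]={A,T2}  "b"  orig:{A}
  [1..1]={T0}  "a"  orig:{}
  [2..2]={T0}  "a"  orig:{}
  [0..1]=∅  "ba"
  [1..2]={B,C,S}  "aa"
  [0..2]={S}  "baa"

Original NTs in T[0,2] deriving "baa": ["S"]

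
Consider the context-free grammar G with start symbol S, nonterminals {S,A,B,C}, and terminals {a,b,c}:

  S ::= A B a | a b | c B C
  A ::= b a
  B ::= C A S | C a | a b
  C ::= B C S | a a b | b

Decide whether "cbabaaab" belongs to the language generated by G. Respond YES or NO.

CNF form of G:
  S -> A X6 | T1 T0 | T2 X7
  A -> T0 T1
  B -> C T1 | C X3 | T1 T0
  C -> B X4 | T1 X5 | b
  T0 -> b
  T1 -> a
  T2 -> c
  X3 -> A S
  X4 -> C S
  X5 -> T1 T0
  X6 -> B T1
  X7 -> B C

CYK fill:
  T[0,0] 'c' = {T2}  orig:{}
  T[1,1] 'b' = {C,T0}  orig:{C}
  T[2,2] 'a' = {T1}  orig:{}
  T[3,3] 'b' = {C,T0}  orig:{C}
  T[4,4] 'a' = {T1}  orig:{}
  T[5,5] 'a' = {T1}  orig:{}
  T[6,6] 'a' = {T1}  orig:{}
  T[7,7] 'b' = {C,T0}  orig:{C}
  T[0,1] 'cb' = ∅
  T[1,2] 'ba' = {A,B}
  T[2,3] 'ab' = {B,S,X5}  orig:{B,S}
  T[3,4] 'ba' = {A,B}
  T[4,5] 'aa' = ∅
  T[5,6] 'aa' = ∅
  T[6,7] 'ab' = {B,S,X5}  orig:{B,S}
  T[0,2] 'cba' = ∅
  T[1,3] 'bab' = {X4,X7}  orig:{}
  T[2,4] 'aba' = {X6}  orig:{}
  T[3,5] 'baa' = {X6}  orig:{}
  T[4,6] 'aaa' = ∅
  T[5,7] 'aab' = {C}
  T[0,3] 'cbab' = {S}
  T[1,4] 'baba' = ∅
  T[2,5] 'abaa' = ∅
  T[3,6] 'baaa' = ∅
  T[4,7] 'aaab' = ∅
  T[0,4] 'cbaba' = ∅
  T[1,5] 'babaa' = {S}
  T[2,6] 'abaaa' = ∅
  T[3,7] 'baaab' = {X7}  orig:{}
  T[0,5] 'cbabaa' = ∅
  T[1,6] 'babaaa' = ∅
  T[2,7] 'abaaab' = ∅
  T[0,6] 'cbabaaa' = ∅
  T[1,7] 'babaaab' = ∅
  T[0,7] 'cbabaaab' = ∅

S ∉ T[0,7] ⇒ NO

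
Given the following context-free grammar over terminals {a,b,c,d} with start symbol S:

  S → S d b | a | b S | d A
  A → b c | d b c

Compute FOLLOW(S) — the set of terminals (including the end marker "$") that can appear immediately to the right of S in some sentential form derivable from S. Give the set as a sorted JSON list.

FIRST iteration:
iter 1:
  A via A→b c: +{b}
  A via A→d b c: +{d}
  S via S→a: +{a}
  S via S→b S: +{b}
  S via S→d A: +{d}
  FIRST(S)={a,b,d}  FIRST(A)={b,d}
iter 2: (no change)
  FIRST(S)={a,b,d}  FIRST(A)={b,d}

FOLLOW sets:
seed FOLLOW(S) with $
[1]
  S→S d b: FOLLOW(S) ⊇ FIRST(d) = {d}; new: +{d}
  S→d A: FOLLOW(A) ⊇ FOLLOW(S) ⊇ {$,d}; new: +{$,d}
  FOLLOW(S)={$,d}  FOLLOW(A)={$,d}
[2] (stable)
  FOLLOW(S)={$,d}  FOLLOW(A)={$,d}

FOLLOW(S) = ["$", "d"]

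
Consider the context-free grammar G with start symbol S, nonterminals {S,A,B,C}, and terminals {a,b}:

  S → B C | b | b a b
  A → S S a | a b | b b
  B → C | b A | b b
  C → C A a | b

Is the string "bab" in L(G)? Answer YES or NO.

Convert to CNF:
  S -> B C | T1 X5 | b
  A -> S X2 | T0 T1 | T1 T1
  B -> C X3 | T1 A | T1 T1 | b
  C -> C X4 | b
  T0 -> a
  T1 -> b
  X2 -> S T0
  X3 -> A T0
  X4 -> A T0
  X5 -> T0 T1

CYK fill:
  [0..0]={B,C,S,T1}  "b"  orig:{B,C,S}
  [1..1]={T0}  "a"  orig:{}
  [2..2]={B,C,S,T1}  "b"  orig:{B,C,S}
  [0..1]={X2}  "ba"  orig:{}
  [1..2]={A,X5}  "ab"  orig:{A}
  [0..2]={B,S}  "bab"

S ∈ T[0,2] ⇒ YES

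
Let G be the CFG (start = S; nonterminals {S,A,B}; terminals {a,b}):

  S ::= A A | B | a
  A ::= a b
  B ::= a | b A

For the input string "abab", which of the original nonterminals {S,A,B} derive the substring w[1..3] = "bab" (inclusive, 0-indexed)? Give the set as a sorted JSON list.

Convert to CNF:
  S -> A A | T1 A | a
  A -> T0 T1
  B -> T1 A | a
  T0 -> a
  T1 -> b

Fill CYK table bottom-up (cells [i..j] with 1 ≤ i ≤ j ≤ 3 only):
  cell(1,1) b: {T1}  orig:{}
  cell(2,2) a: {B,S,T0}  orig:{B,S}
  cell(3,3) b: {T1}  orig:{}
  cell(1,2) ba: ∅
  cell(2,3) ab: {A}
  cell(1,3) bab: {B,S}

Original NTs in T[1,3] deriving "bab": ["B", "S"]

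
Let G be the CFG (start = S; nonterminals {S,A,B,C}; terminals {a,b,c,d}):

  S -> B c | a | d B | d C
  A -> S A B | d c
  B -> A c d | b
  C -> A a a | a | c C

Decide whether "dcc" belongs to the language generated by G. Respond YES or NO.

Convert to CNF:
  S -> B T1 | T0 B | T0 C | a
  A -> S X3 | T0 T1
  B -> A X4 | b
  C -> A X5 | T1 C | a
  T0 -> d
  T1 -> c
  T2 -> a
  X3 -> A B
  X4 -> T1 T0
  X5 -> T2 T2

Fill CYK table bottom-up:
  [0..0]={T0}  "d"  orig:{}
  [1..1]={T1}  "c"  orig:{}
  [2..2]={T1}  "c"  orig:{}
  [0..1]={A}  "dc"
  [1..2]=∅  "cc"
  [0..2]=∅  "dcc"

S ∉ T[0,2] ⇒ NO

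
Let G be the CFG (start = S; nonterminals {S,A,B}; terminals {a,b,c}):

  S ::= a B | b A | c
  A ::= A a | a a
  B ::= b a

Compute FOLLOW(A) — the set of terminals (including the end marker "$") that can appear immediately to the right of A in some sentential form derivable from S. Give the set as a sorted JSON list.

FIRST sets, iterate to fixpoint:
iter 1:
  A via A→a a: +{a}
  B via B→b a: +{b}
  S via S→a B: +{a}
  S via S→b A: +{b}
  S via S→c: +{c}
  FIRST[S]={a,b,c}  FIRST[A]={a}  FIRST[B]={b}
iter 2: done
  FIRST[S]={a,b,c}  FIRST[A]={a}  FIRST[B]={b}

FOLLOW iteration:
initialize: $ ∈ FOLLOW(S)
pass 1:
  A→A a: FOLLOW(A) ⊇ FIRST(a) = {a}; new: +{a}
  S→a B: FOLLOW(B) ⊇ FOLLOW(S) ⊇ {$}; new: +{$}
  S→b A: FOLLOW(A) ⊇ FOLLOW(S) ⊇ {$}; new: +{$}
  S: {$}  A: {$,a}  B: {$}
pass 2: done
  S: {$}  A: {$,a}  B: {$}

FOLLOW(A) = ["$", "a"]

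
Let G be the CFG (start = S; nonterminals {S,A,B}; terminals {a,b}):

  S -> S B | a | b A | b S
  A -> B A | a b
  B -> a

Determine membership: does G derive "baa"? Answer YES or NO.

CNF form of G:
  S -> S B | T1 A | T1 S | a
  A -> B A | T0 T1
  B -> a
  T0 -> a
  T1 -> b

CYK fill:
  [0..0]={T1}  "b"  orig:{}
  [1..1]={B,S,T0}  "a"  orig:{B,S}
  [2..2]={B,S,T0}  "a"  orig:{B,S}
  [0..1]={S}  "ba"
  [1..2]={S}  "aa"
  [0..2]={S}  "baa"

S ∈ T[0,2] ⇒ YES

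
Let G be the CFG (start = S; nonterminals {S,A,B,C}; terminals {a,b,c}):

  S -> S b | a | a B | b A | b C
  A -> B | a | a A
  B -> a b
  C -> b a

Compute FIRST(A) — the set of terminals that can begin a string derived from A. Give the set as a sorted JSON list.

Compute FIRST by fixpoint:
pass 1:
  A via A→a: +{a}
  B via B→a b: +{a}
  C via C→b a: +{b}
  S via S→a: +{a}
  S via S→b A: +{b}
  FIRST(S)={a,b}  FIRST(A)={a}  FIRST(B)={a}  FIRST(C)={b}
pass 2: — fixpoint
  FIRST(S)={a,b}  FIRST(A)={a}  FIRST(B)={a}  FIRST(C)={b}

FIRST(A) = ["a"]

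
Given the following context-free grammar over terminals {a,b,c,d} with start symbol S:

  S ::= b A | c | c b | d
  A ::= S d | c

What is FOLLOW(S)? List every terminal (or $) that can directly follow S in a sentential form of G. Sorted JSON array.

FIRST sets, iterate to fixpoint:
[1]
  A via A→c: +{c}
  S via S→b A: +{b}
  S via S→c: +{c}
  S via S→d: +{d}
  FIRST[S]={b,c,d}  FIRST[A]={c}
[2]
  A via A→S d: +{b,d}
  FIRST[S]={b,c,d}  FIRST[A]={b,c,d}
[3] (no change)
  FIRST[S]={b,c,d}  FIRST[A]={b,c,d}

Compute FOLLOW by fixpoint:
FOLLOW(S) := {$}
iter 1:
  A→S d: FOLLOW(S) ⊇ FIRST(d) = {d}; new: +{d}
  S→b A: FOLLOW(A) ⊇ FOLLOW(S) ⊇ {$,d}; new: +{$,d}
  FOLLOW[S]={$,d}  FOLLOW[A]={$,d}
iter 2: (stable)
  FOLLOW[S]={$,d}  FOLLOW[A]={$,d}

FOLLOW(S) = ["$", "d"]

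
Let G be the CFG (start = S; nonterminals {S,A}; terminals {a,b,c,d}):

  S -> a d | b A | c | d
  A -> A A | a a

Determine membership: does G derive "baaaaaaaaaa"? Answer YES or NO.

CNF form of G:
  S -> T0 T1 | T2 A | c | d
  A -> A A | T0 T0
  T0 -> a
  T1 -> d
  T2 -> b

CYK table (by increasing span):
  cell(0,0) b: {T2}  orig:{}
  cell(1,1) a: {T0}  orig:{}
  cell(2,2) a: {T0}  orig:{}
  cell(3,3) a: {T0}  orig:{}
  cell(4,4) a: {T0}  orig:{}
  cell(5,5) a: {T0}  orig:{}
  cell(6,6) a: {T0}  orig:{}
  cell(7,7) a: {T0}  orig:{}
  cell(8,8) a: {T0}  orig:{}
  cell(9,9) a: {T0}  orig:{}
  cell(10,10) a: {T0}  orig:{}
  cell(0,1) ba: ∅
  cell(1,2) aa: {A}
  cell(2,3) aa: {A}
  cell(3,4) aa: {A}
  cell(4,5) aa: {A}
  cell(5,6) aa: {A}
  cell(6,7) aa: {A}
  cell(7,8) aa: {A}
  cell(8,9) aa: {A}
  cell(9,10) aa: {A}
  cell(0,2) baa: {S}
  cell(1,3) aaa: ∅
  cell(2,4) aaa: ∅
  cell(3,5) aaa: ∅
  cell(4,6) aaa: ∅
  cell(5,7) aaa: ∅
  cell(6,8) aaa: ∅
  cell(7,9) aaa: ∅
  cell(8,10) aaa: ∅
  cell(0,3) baaa: ∅
  cell(1,4) aaaa: {A}
  cell(2,5) aaaa: {A}
  cell(3,6) aaaa: {A}
  cell(4,7) aaaa: {A}
  cell(5,8) aaaa: {A}
  cell(6,9) aaaa: {A}
  cell(7,10) aaaa: {A}
  cell(0,4) baaaa: {S}
  cell(1,5) aaaaa: ∅
  cell(2,6) aaaaa: ∅
  cell(3,7) aaaaa: ∅
  cell(4,8) aaaaa: ∅
  cell(5,9) aaaaa: ∅
  cell(6,10) aaaaa: ∅
  cell(0,5) baaaaa: ∅
  cell(1,6) aaaaaa: {A}
  cell(2,7) aaaaaa: {A}
  cell(3,8) aaaaaa: {A}
  cell(4,9) aaaaaa: {A}
  cell(5,10) aaaaaa: {A}
  cell(0,6) baaaaaa: {S}
  cell(1,7) aaaaaaa: ∅
  cell(2,8) aaaaaaa: ∅
  cell(3,9) aaaaaaa: ∅
  cell(4,10) aaaaaaa: ∅
  cell(0,7) baaaaaaa: ∅
  cell(1,8) aaaaaaaa: {A}
  cell(2,9) aaaaaaaa: {A}
  cell(3,10) aaaaaaaa: {A}
  cell(0,8) baaaaaaaa: {S}
  cell(1,9) aaaaaaaaa: ∅
  cell(2,10) aaaaaaaaa: ∅
  cell(0,9) baaaaaaaaa: ∅
  cell(1,10) aaaaaaaaaa: {A}
  cell(0,10) baaaaaaaaaa: {S}

S ∈ T[0,10] ⇒ YES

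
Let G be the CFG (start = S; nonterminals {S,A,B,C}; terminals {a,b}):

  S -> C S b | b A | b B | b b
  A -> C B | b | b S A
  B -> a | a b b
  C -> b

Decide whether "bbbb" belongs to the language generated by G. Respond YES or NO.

Convert to CNF:
  S -> C X4 | T0 A | T0 B | T0 T0
  A -> C B | T0 X2 | b
  B -> T1 X3 | a
  C -> b
  T0 -> b
  T1 -> a
  X2 -> S A
  X3 -> T0 T0
  X4 -> S T0

CYK fill:
  cell(0,0) b: {A,C,T0}  orig:{A,C}
  cell(1,1) b: {A,C,T0}  orig:{A,C}
  cell(2,2) b: {A,C,T0}  orig:{A,C}
  cell(3,3) b: {A,C,T0}  orig:{A,C}
  cell(0,1) bb: {S,X3}  orig:{S}
  cell(1,2) bb: {S,X3}  orig:{S}
  cell(2,3) bb: {S,X3}  orig:{S}
  cell(0,2) bbb: {X2,X4}  orig:{}
  cell(1,3) bbb: {X2,X4}  orig:{}
  cell(0,3) bbbb: {A,S}

S ∈ T[0,3] ⇒ YES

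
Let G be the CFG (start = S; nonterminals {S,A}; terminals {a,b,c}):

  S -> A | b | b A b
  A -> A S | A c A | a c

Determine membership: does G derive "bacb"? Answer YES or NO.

CNF form of G:
  S -> A S | A X4 | T1 T0 | T2 X5 | b
  A -> A S | A X3 | T1 T0
  T0 -> c
  T1 -> a
  T2 -> b
  X3 -> T0 A
  X4 -> T0 A
  X5 -> A T2

CYK table (by increasing span):
  cell(0,0) b: {S,T2}  orig:{S}
  cell(1,1) a: {T1}  orig:{}
  cell(2,2) c: {T0}  orig:{}
  cell(3,3) b: {S,T2}  orig:{S}
  cell(0,1) ba: ∅
  cell(1,2) ac: {A,S}
  cell(2,3) cb: ∅
  cell(0,2) bac: ∅
  cell(1,3) acb: {A,S,X5}  orig:{A,S}
  cell(0,3) bacb: {S}

S ∈ T[0,3] ⇒ YES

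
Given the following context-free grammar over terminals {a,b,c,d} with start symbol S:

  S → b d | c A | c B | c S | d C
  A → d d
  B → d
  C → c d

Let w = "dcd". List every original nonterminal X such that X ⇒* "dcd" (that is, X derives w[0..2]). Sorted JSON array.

Convert to CNF:
  S -> T0 C | T1 A | T1 B | T1 S | T2 T0
  A -> T0 T0
  B -> d
  C -> T1 T0
  T0 -> d
  T1 -> c
  T2 -> b

CYK table (by increasing span) (cells [i..j] with 0 ≤ i ≤ j ≤ 2 only):
  T[0,0] 'd' = {B,T0}  orig:{B}
  T[1,1] 'c' = {T1}  orig:{}
  T[2,2] 'd' = {B,T0}  orig:{B}
  T[0,1] 'dc' = ∅
  T[1,2] 'cd' = {C,S}
  T[0,2] 'dcd' = {S}

Original NTs in T[0,2] deriving "dcd": ["S"]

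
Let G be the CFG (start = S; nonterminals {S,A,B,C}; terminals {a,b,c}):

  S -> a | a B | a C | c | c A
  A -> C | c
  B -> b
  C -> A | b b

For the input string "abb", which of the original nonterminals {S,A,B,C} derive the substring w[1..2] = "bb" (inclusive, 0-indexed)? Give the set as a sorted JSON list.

Convert to CNF:
  S -> T1 B | T1 C | T2 A | a | c
  A -> T0 T0 | c
  B -> b
  C -> T0 T0 | c
  T0 -> b
  T1 -> a
  T2 -> c

CYK table (by increasing span) — only the sub-triangle for w[1..2]:
  T[1,1] 'b' = {B,T0}  orig:{B}
  T[2,2] 'b' = {B,T0}  orig:{B}
  T[1,2] 'bb' = {A,C}

Original NTs in T[1,2] deriving "bb": ["A", "C"]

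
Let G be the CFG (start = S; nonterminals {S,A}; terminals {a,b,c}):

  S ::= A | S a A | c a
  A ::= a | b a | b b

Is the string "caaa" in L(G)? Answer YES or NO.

Convert to CNF:
  S -> S X3 | T0 T0 | T0 T1 | T2 T1 | a
  A -> T0 T0 | T0 T1 | a
  T0 -> b
  T1 -> a
  T2 -> c
  X3 -> T1 A

CYK table (by increasing span):
  T[0,0] 'c' = {T2}  orig:{}
  T[1,1] 'a' = {A,S,T1}  orig:{A,S}
  T[2,2] 'a' = {A,S,T1}  orig:{A,S}
  T[3,3] 'a' = {A,S,T1}  orig:{A,S}
  T[0,1] 'ca' = {S}
  T[1,2] 'aa' = {X3}  orig:{}
  T[2,3] 'aa' = {X3}  orig:{}
  T[0,2] 'caa' = ∅
  T[1,3] 'aaa' = {S}
  T[0,3] 'caaa' = {S}

S ∈ T[0,3] ⇒ YES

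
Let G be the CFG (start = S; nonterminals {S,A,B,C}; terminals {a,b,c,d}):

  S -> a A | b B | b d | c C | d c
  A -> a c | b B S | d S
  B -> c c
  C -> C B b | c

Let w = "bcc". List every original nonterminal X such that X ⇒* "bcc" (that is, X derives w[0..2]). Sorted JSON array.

Convert to CNF:
  S -> T0 A | T1 C | T2 B | T2 T3 | T3 T1
  A -> T0 T1 | T2 X4 | T3 S
  B -> T1 T1
  C -> C X5 | c
  T0 -> a
  T1 -> c
  T2 -> b
  T3 -> d
  X4 -> B S
  X5 -> B T2

CYK table (by increasing span), restricted to cells inside w[0..2]:
  [0..0]={T2}  "b"  orig:{}
  [1..1]={C,T1}  "c"  orig:{C}
  [2..2]={C,T1}  "c"  orig:{C}
  [0..1]=∅  "bc"
  [1..2]={B,S}  "cc"
  [0..2]={S}  "bcc"

Original NTs in T[0,2] deriving "bcc": ["S"]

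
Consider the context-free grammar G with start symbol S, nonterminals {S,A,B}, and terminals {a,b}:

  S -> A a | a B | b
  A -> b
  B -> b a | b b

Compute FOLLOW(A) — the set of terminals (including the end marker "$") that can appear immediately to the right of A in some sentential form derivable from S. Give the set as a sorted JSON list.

Compute FIRST by fixpoint:
round 1:
  A via A→b: +{b}
  B via B→b a: +{b}
  S via S→A a: +{b}
  S via S→a B: +{a}
  FIRST[S]={a,b}  FIRST[A]={b}  FIRST[B]={b}
round 2: done
  FIRST[S]={a,b}  FIRST[A]={b}  FIRST[B]={b}

FOLLOW sets:
FOLLOW(S) := {$}
round 1:
  S→A a: FOLLOW(A) ⊇ FIRST(a) = {a}; new: +{a}
  S→a B: FOLLOW(B) ⊇ FOLLOW(S) ⊇ {$}; new: +{$}
  FOLLOW(S)={$}  FOLLOW(A)={a}  FOLLOW(B)={$}
round 2: — fixpoint
  FOLLOW(S)={$}  FOLLOW(A)={a}  FOLLOW(B)={$}

FOLLOW(A) = ["a"]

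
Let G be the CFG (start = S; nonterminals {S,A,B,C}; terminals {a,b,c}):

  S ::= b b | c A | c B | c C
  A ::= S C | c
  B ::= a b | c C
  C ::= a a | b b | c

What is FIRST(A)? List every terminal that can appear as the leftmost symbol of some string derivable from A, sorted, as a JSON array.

FIRST sets, iterate to fixpoint:
iter 1:
  A via A→c: +{c}
  B via B→a b: +{a}
  B via B→c C: +{c}
  C via C→a a: +{a}
  C via C→b b: +{b}
  C via C→c: +{c}
  S via S→b b: +{b}
  S via S→c A: +{c}
  S: {b,c}  A: {c}  B: {a,c}  C: {a,b,c}
iter 2:
  A via A→S C: +{b}
  S: {b,c}  A: {b,c}  B: {a,c}  C: {a,b,c}
iter 3: (stable)
  S: {b,c}  A: {b,c}  B: {a,c}  C: {a,b,c}

FIRST(A) = ["b", "c"]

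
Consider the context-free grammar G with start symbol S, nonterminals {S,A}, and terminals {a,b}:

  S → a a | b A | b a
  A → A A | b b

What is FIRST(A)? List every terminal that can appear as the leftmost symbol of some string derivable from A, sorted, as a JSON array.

FIRST iteration:
iter 1:
  A via A→b b: +{b}
  S via S→a a: +{a}
  S via S→b A: +{b}
  FIRST[S]={a,b}  FIRST[A]={b}
iter 2: — fixpoint
  FIRST[S]={a,b}  FIRST[A]={b}

FIRST(A) = ["b"]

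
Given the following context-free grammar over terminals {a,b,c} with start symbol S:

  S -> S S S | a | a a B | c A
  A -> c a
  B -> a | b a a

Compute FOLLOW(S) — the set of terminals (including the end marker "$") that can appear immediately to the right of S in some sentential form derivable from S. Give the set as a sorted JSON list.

FIRST iteration:
round 1:
  A via A→c a: +{c}
  B via B→a: +{a}
  B via B→b a a: +{b}
  S via S→a: +{a}
  S via S→c A: +{c}
  FIRST(S)={a,c}  FIRST(A)={c}  FIRST(B)={a,b}
round 2: (stable)
  FIRST(S)={a,c}  FIRST(A)={c}  FIRST(B)={a,b}

Compute FOLLOW by fixpoint:
seed FOLLOW(S) with $
[1]
  S→S S S: FOLLOW(S) ⊇ FIRST(S) = {a,c}; new: +{a,c}
  S→a a B: FOLLOW(B) ⊇ FOLLOW(S) ⊇ {$,a,c}; new: +{$,a,c}
  S→c A: FOLLOW(A) ⊇ FOLLOW(S) ⊇ {$,a,c}; new: +{$,a,c}
  FOLLOW[S]={$,a,c}  FOLLOW[A]={$,a,c}  FOLLOW[B]={$,a,c}
[2] — fixpoint
  FOLLOW[S]={$,a,c}  FOLLOW[A]={$,a,c}  FOLLOW[B]={$,a,c}

FOLLOW(S) = ["$", "a", "c"]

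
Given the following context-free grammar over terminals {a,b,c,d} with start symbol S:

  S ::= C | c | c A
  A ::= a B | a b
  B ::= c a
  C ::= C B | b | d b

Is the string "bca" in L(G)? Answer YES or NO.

Convert to CNF:
  S -> C B | T2 A | T3 T1 | b | c
  A -> T0 B | T0 T1
  B -> T2 T0
  C -> C B | T3 T1 | b
  T0 -> a
  T1 -> b
  T2 -> c
  T3 -> d

CYK table (by increasing span):
  T[0,0] 'b' = {C,S,T1}  orig:{C,S}
  T[1,1] 'c' = {S,T2}  orig:{S}
  T[2,2] 'a' = {T0}  orig:{}
  T[0,1] 'bc' = ∅
  T[1,2] 'ca' = {B}
  T[0,2] 'bca' = {C,S}

S ∈ T[0,2] ⇒ YES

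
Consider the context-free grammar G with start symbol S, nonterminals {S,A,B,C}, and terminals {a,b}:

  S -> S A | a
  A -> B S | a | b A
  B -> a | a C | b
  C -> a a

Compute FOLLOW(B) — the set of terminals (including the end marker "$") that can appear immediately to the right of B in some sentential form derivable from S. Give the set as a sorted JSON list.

FIRST iteration:
round 1:
  A via A→a: +{a}
  A via A→b A: +{b}
  B via B→a: +{a}
  B via B→b: +{b}
  C via C→a a: +{a}
  S via S→a: +{a}
  FIRST[S]={a}  FIRST[A]={a,b}  FIRST[B]={a,b}  FIRST[C]={a}
round 2: — fixpoint
  FIRST[S]={a}  FIRST[A]={a,b}  FIRST[B]={a,b}  FIRST[C]={a}

Compute FOLLOW by fixpoint:
initialize: $ ∈ FOLLOW(S)
iter 1:
  A→B S: FOLLOW(B) ⊇ FIRST(S) = {a}; new: +{a}
  B→a C: FOLLOW(C) ⊇ FOLLOW(B) ⊇ {a}; new: +{a}
  S→S A: FOLLOW(S) ⊇ FIRST(A) = {a,b}; new: +{a,b}
  S→S A: FOLLOW(A) ⊇ FOLLOW(S) ⊇ {$,a,b}; new: +{$,a,b}
  FOLLOW(S)={$,a,b}  FOLLOW(A)={$,a,b}  FOLLOW(B)={a}  FOLLOW(C)={a}
iter 2: (stable)
  FOLLOW(S)={$,a,b}  FOLLOW(A)={$,a,b}  FOLLOW(B)={a}  FOLLOW(C)={a}

FOLLOW(B) = ["a"]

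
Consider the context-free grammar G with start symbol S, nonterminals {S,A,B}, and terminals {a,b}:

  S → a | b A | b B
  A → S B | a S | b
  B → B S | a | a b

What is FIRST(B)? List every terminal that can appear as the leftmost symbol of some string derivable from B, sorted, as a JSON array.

FIRST iteration:
[1]
  A via A→a S: +{a}
  A via A→b: +{b}
  B via B→a: +{a}
  S via S→a: +{a}
  S via S→b A: +{b}
  S: {a,b}  A: {a,b}  B: {a}
[2] (stable)
  S: {a,b}  A: {a,b}  B: {a}

FIRST(B) = ["a"]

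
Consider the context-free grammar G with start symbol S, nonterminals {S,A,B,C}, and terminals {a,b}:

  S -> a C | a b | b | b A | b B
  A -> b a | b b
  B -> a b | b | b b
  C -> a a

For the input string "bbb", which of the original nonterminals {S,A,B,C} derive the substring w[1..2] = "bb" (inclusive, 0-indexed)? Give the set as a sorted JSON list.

Convert to CNF:
  S -> T0 A | T0 B | T1 C | T1 T0 | b
  A -> T0 T0 | T0 T1
  B -> T0 T0 | T1 T0 | b
  C -> T1 T1
  T0 -> b
  T1 -> a

Fill CYK table bottom-up (cells [i..j] with 1 ≤ i ≤ j ≤ 2 only):
  cell(1,1) b: {B,S,T0}  orig:{B,S}
  cell(2,2) b: {B,S,T0}  orig:{B,S}
  cell(1,2) bb: {A,B,S}

Original NTs in T[1,2] deriving "bb": ["A", "B", "S"]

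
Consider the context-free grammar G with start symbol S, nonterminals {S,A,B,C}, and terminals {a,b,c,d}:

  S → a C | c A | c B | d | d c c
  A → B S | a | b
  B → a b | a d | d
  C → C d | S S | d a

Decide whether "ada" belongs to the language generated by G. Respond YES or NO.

CNF form of G:
  S -> T0 C | T2 X4 | T3 A | T3 B | d
  A -> B S | a | b
  B -> T0 T1 | T0 T2 | d
  C -> C T2 | S S | T2 T0
  T0 -> a
  T1 -> b
  T2 -> d
  T3 -> c
  X4 -> T3 T3

Fill CYK table bottom-up:
  [0..0]={A,T0}  "a"  orig:{A}
  [1..1]={B,S,T2}  "d"  orig:{B,S}
  [2..2]={A,T0}  "a"  orig:{A}
  [0..1]={B}  "ad"
  [1..2]={C}  "da"
  [0..2]={S}  "ada"

S ∈ T[0,2] ⇒ YES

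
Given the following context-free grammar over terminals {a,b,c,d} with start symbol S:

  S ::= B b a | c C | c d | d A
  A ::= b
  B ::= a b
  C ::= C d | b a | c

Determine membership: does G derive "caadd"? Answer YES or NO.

Convert to CNF:
  S -> B X4 | T2 A | T3 C | T3 T2
  A -> b
  B -> T0 T1
  C -> C T2 | T1 T0 | c
  T0 -> a
  T1 -> b
  T2 -> d
  T3 -> c
  X4 -> T1 T0

CYK table (by increasing span):
  cell(0,0) c: {C,T3}  orig:{C}
  cell(1,1) a: {T0}  orig:{}
  cell(2,2) a: {T0}  orig:{}
  cell(3,3) d: {T2}  orig:{}
  cell(4,4) d: {T2}  orig:{}
  cell(0,1) ca: ∅
  cell(1,2) aa: ∅
  cell(2,3) ad: ∅
  cell(3,4) dd: ∅
  cell(0,2) caa: ∅
  cell(1,3) aad: ∅
  cell(2,4) add: ∅
  cell(0,3) caad: ∅
  cell(1,4) aadd: ∅
  cell(0,4) caadd: ∅

S ∉ T[0,4] ⇒ NO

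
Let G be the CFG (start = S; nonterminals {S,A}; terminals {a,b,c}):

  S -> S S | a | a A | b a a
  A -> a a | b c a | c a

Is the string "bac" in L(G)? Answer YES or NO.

CNF form of G:
  S -> S S | T0 A | T1 X4 | a
  A -> T0 T0 | T1 X3 | T2 T0
  T0 -> a
  T1 -> b
  T2 -> c
  X3 -> T2 T0
  X4 -> T0 T0

CYK fill:
  cell(0,0) b: {T1}  orig:{}
  cell(1,1) a: {S,T0}  orig:{S}
  cell(2,2) c: {T2}  orig:{}
  cell(0,1) ba: ∅
  cell(1,2) ac: ∅
  cell(0,2) bac: ∅

S ∉ T[0,2] ⇒ NO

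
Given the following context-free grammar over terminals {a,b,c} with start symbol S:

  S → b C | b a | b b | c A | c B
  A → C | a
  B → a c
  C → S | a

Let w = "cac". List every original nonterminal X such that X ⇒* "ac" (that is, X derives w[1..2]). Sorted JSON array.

Convert to CNF:
  S -> T0 C | T0 T0 | T0 T1 | T2 A | T2 B
  A -> T0 C | T0 T0 | T0 T1 | T2 A | T2 B | a
  B -> T1 T2
  C -> T0 C | T0 T0 | T0 T1 | T2 A | T2 B | a
  T0 -> b
  T1 -> a
  T2 -> c

Fill CYK table bottom-up (cells [i..j] with 1 ≤ i ≤ j ≤ 2 only):
  [1..1]={A,C,T1}  "a"  orig:{A,C}
  [2..2]={T2}  "c"  orig:{}
  [1..2]={B}  "ac"

Original NTs in T[1,2] deriving "ac": ["B"]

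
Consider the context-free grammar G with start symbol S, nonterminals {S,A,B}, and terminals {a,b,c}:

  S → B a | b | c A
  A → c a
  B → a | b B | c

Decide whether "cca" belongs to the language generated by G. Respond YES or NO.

CNF form of G:
  S -> B T1 | T0 A | b
  A -> T0 T1
  B -> T2 B | a | c
  T0 -> c
  T1 -> a
  T2 -> b

CYK fill:
  cell(0,0) c: {B,T0}  orig:{B}
  cell(1,1) c: {B,T0}  orig:{B}
  cell(2,2) a: {B,T1}  orig:{B}
  cell(0,1) cc: ∅
  cell(1,2) ca: {A,S}
  cell(0,2) cca: {S}

S ∈ T[0,2] ⇒ YES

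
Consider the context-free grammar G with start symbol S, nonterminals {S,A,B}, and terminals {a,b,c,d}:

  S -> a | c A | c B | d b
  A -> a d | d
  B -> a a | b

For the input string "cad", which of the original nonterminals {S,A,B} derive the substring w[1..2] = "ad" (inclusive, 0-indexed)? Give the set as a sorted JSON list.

Convert to CNF:
  S -> T1 T3 | T2 A | T2 B | a
  A -> T0 T1 | d
  B -> T0 T0 | b
  T0 -> a
  T1 -> d
  T2 -> c
  T3 -> b

Fill CYK table bottom-up, restricted to cells inside w[1..2]:
  T[1,1] 'a' = {S,T0}  orig:{S}
  T[2,2] 'd' = {A,T1}  orig:{A}
  T[1,2] 'ad' = {A}

Original NTs in T[1,2] deriving "ad": ["A"]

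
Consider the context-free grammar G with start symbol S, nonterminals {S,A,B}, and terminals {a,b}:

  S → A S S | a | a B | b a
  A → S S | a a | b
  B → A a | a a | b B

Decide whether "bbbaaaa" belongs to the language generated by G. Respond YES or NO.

Convert to CNF:
  S -> A X2 | T0 B | T1 T0 | a
  A -> S S | T0 T0 | b
  B -> A T0 | T0 T0 | T1 B
  T0 -> a
  T1 -> b
  X2 -> S S

CYK fill:
  T[0,0] 'b' = {A,T1}  orig:{A}
  T[1,1] 'b' = {A,T1}  orig:{A}
  T[2,2] 'b' = {A,T1}  orig:{A}
  T[3,3] 'a' = {S,T0}  orig:{S}
  T[4,4] 'a' = {S,T0}  orig:{S}
  T[5,5] 'a' = {S,T0}  orig:{S}
  T[6,6] 'a' = {S,T0}  orig:{S}
  T[0,1] 'bb' = ∅
  T[1,2] 'bb' = ∅
  T[2,3] 'ba' = {B,S}
  T[3,4] 'aa' = {A,B,X2}  orig:{A,B}
  T[4,5] 'aa' = {A,B,X2}  orig:{A,B}
  T[5,6] 'aa' = {A,B,X2}  orig:{A,B}
  T[0,2] 'bbb' = ∅
  T[1,3] 'bba' = {B}
  T[2,4] 'baa' = {A,B,S,X2}  orig:{A,B,S}
  T[3,5] 'aaa' = {B,S}
  T[4,6] 'aaa' = {B,S}
  T[0,3] 'bbba' = {B}
  T[1,4] 'bbaa' = {B,S}
  T[2,5] 'baaa' = {A,B,X2}  orig:{A,B}
  T[3,6] 'aaaa' = {A,S,X2}  orig:{A,S}
  T[0,4] 'bbbaa' = {B}
  T[1,5] 'bbaaa' = {A,B,S,X2}  orig:{A,B,S}
  T[2,6] 'baaaa' = {A,B,S,X2}  orig:{A,B,S}
  T[0,5] 'bbbaaa' = {B,S}
  T[1,6] 'bbaaaa' = {A,B,S,X2}  orig:{A,B,S}
  T[0,6] 'bbbaaaa' = {A,B,S,X2}  orig:{A,B,S}

S ∈ T[0,6] ⇒ YES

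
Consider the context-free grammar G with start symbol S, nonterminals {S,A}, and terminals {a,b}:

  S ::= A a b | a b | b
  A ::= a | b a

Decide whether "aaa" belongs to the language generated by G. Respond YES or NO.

CNF form of G:
  S -> A X2 | T1 T0 | b
  A -> T0 T1 | a
  T0 -> b
  T1 -> a
  X2 -> T1 T0

Fill CYK table bottom-up:
  T[0,0] 'a' = {A,T1}  orig:{A}
  T[1,1] 'a' = {A,T1}  orig:{A}
  T[2,2] 'a' = {A,T1}  orig:{A}
  T[0,1] 'aa' = ∅
  T[1,2] 'aa' = ∅
  T[0,2] 'aaa' = ∅

S ∉ T[0,2] ⇒ NO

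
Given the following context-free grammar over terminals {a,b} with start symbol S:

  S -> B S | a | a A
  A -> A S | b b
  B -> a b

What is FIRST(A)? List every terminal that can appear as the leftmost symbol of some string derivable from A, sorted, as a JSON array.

FIRST sets, iterate to fixpoint:
round 1:
  A via A→b b: +{b}
  B via B→a b: +{a}
  S via S→B S: +{a}
  S: {a}  A: {b}  B: {a}
round 2: (stable)
  S: {a}  A: {b}  B: {a}

FIRST(A) = ["b"]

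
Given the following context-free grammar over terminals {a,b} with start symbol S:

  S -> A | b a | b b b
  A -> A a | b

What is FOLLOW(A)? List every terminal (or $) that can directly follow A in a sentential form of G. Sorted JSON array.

FIRST sets, iterate to fixpoint:
[1]
  A via A→b: +{b}
  S via S→A: +{b}
  FIRST(S)={b}  FIRST(A)={b}
[2] (stable)
  FIRST(S)={b}  FIRST(A)={b}

FOLLOW sets:
FOLLOW(S) := {$}
[1]
  A→A a: FOLLOW(A) ⊇ FIRST(a) = {a}; new: +{a}
  S→A: FOLLOW(A) ⊇ FOLLOW(S) ⊇ {$}; new: +{$}
  S: {$}  A: {$,a}
[2] (stable)
  S: {$}  A: {$,a}

FOLLOW(A) = ["$", "a"]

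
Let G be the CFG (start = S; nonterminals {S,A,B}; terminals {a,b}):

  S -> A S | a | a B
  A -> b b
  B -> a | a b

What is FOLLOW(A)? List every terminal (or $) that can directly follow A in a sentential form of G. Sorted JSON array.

FIRST iteration:
pass 1:
  A via A→b b: +{b}
  B via B→a: +{a}
  S via S→A S: +{b}
  S via S→a: +{a}
  S: {a,b}  A: {b}  B: {a}
pass 2: — fixpoint
  S: {a,b}  A: {b}  B: {a}

FOLLOW sets:
initialize: $ ∈ FOLLOW(S)
pass 1:
  S→A S: FOLLOW(A) ⊇ FIRST(S) = {a,b}; new: +{a,b}
  S→a B: FOLLOW(B) ⊇ FOLLOW(S) ⊇ {$}; new: +{$}
  FOLLOW[S]={$}  FOLLOW[A]={a,b}  FOLLOW[B]={$}
pass 2: (no change)
  FOLLOW[S]={$}  FOLLOW[A]={a,b}  FOLLOW[B]={$}

FOLLOW(A) = ["a", "b"]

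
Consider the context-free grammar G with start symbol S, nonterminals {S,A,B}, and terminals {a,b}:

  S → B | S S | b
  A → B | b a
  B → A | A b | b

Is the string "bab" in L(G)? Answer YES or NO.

Convert to CNF:
  S -> A T0 | S S | T0 T1 | b
  A -> A T0 | T0 T1 | b
  B -> A T0 | T0 T1 | b
  T0 -> b
  T1 -> a

CYK fill:
  T[0,0] 'b' = {A,B,S,T0}  orig:{A,B,S}
  T[1,1] 'a' = {T1}  orig:{}
  T[2,2] 'b' = {A,B,S,T0}  orig:{A,B,S}
  T[0,1] 'ba' = {A,B,S}
  T[1,2] 'ab' = ∅
  T[0,2] 'bab' = {A,B,S}

S ∈ T[0,2] ⇒ YES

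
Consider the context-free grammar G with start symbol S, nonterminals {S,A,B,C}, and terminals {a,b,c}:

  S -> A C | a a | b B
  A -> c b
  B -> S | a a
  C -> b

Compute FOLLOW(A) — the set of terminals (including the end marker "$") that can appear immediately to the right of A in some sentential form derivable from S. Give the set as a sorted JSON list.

FIRST sets, iterate to fixpoint:
iter 1:
  A via A→c b: +{c}
  B via B→a a: +{a}
  C via C→b: +{b}
  S via S→A C: +{c}
  S via S→a a: +{a}
  S via S→b B: +{b}
  FIRST(S)={a,b,c}  FIRST(A)={c}  FIRST(B)={a}  FIRST(C)={b}
iter 2:
  B via B→S: +{b,c}
  FIRST(S)={a,b,c}  FIRST(A)={c}  FIRST(B)={a,b,c}  FIRST(C)={b}
iter 3: (no change)
  FIRST(S)={a,b,c}  FIRST(A)={c}  FIRST(B)={a,b,c}  FIRST(C)={b}

FOLLOW iteration:
seed FOLLOW(S) with $
[1]
  S→A C: FOLLOW(A) ⊇ FIRST(C) = {b}; new: +{b}
  S→A C: FOLLOW(C) ⊇ FOLLOW(S) ⊇ {$}; new: +{$}
  S→b B: FOLLOW(B) ⊇ FOLLOW(S) ⊇ {$}; new: +{$}
  S: {$}  A: {b}  B: {$}  C: {$}
[2] (no change)
  S: {$}  A: {b}  B: {$}  C: {$}

FOLLOW(A) = ["b"]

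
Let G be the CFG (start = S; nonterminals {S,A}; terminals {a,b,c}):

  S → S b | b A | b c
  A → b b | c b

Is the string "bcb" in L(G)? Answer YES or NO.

Convert to CNF:
  S -> S T0 | T0 A | T0 T1
  A -> T0 T0 | T1 T0
  T0 -> b
  T1 -> c

Fill CYK table bottom-up:
  [0..0]={T0}  "b"  orig:{}
  [1..1]={T1}  "c"  orig:{}
  [2..2]={T0}  "b"  orig:{}
  [0..1]={S}  "bc"
  [1..2]={A}  "cb"
  [0..2]={S}  "bcb"

S ∈ T[0,2] ⇒ YES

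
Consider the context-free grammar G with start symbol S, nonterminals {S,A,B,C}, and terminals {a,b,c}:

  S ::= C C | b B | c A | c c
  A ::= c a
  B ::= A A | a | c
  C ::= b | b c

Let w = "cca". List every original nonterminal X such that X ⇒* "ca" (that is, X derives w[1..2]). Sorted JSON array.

CNF form of G:
  S -> C C | T0 A | T0 T0 | T2 B
  A -> T0 T1
  B -> A A | a | c
  C -> T2 T0 | b
  T0 -> c
  T1 -> a
  T2 -> b

CYK table (by increasing span) (cells [i..j] with 1 ≤ i ≤ j ≤ 2 only):
  T[1,1] 'c' = {B,T0}  orig:{B}
  T[2,2] 'a' = {B,T1}  orig:{B}
  T[1,2] 'ca' = {A}

Original NTs in T[1,2] deriving "ca": ["A"]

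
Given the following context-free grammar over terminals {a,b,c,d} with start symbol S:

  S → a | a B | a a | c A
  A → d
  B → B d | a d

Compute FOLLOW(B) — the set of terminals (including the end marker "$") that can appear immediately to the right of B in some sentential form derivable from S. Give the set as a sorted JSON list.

FIRST iteration:
iter 1:
  A via A→d: +{d}
  B via B→a d: +{a}
  S via S→a: +{a}
  S via S→c A: +{c}
  S: {a,c}  A: {d}  B: {a}
iter 2: (stable)
  S: {a,c}  A: {d}  B: {a}

Compute FOLLOW by fixpoint:
seed FOLLOW(S) with $
iter 1:
  B→B d: FOLLOW(B) ⊇ FIRST(d) = {d}; new: +{d}
  S→a B: FOLLOW(B) ⊇ FOLLOW(S) ⊇ {$}; new: +{$}
  S→c A: FOLLOW(A) ⊇ FOLLOW(S) ⊇ {$}; new: +{$}
  FOLLOW(S)={$}  FOLLOW(A)={$}  FOLLOW(B)={$,d}
iter 2: — fixpoint
  FOLLOW(S)={$}  FOLLOW(A)={$}  FOLLOW(B)={$,d}

FOLLOW(B) = ["$", "d"]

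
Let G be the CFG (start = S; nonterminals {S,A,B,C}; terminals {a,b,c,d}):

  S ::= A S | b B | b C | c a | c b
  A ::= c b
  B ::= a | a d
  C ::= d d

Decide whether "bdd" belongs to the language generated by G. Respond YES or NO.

CNF form of G:
  S -> A S | T0 T1 | T0 T2 | T1 B | T1 C
  A -> T0 T1
  B -> T2 T3 | a
  C -> T3 T3
  T0 -> c
  T1 -> b
  T2 -> a
  T3 -> d

CYK table (by increasing span):
  cell(0,0) b: {T1}  orig:{}
  cell(1,1) d: {T3}  orig:{}
  cell(2,2) d: {T3}  orig:{}
  cell(0,1) bd: ∅
  cell(1,2) dd: {C}
  cell(0,2) bdd: {S}

S ∈ T[0,2] ⇒ YES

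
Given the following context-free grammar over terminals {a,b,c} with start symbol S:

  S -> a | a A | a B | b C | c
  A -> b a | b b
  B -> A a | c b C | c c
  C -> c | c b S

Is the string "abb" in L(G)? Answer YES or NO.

CNF form of G:
  S -> T0 C | T1 A | T1 B | a | c
  A -> T0 T0 | T0 T1
  B -> A T1 | T2 T2 | T2 X3
  C -> T2 X4 | c
  T0 -> b
  T1 -> a
  T2 -> c
  X3 -> T0 C
  X4 -> T0 S

CYK table (by increasing span):
  T[0,0] 'a' = {S,T1}  orig:{S}
  T[1,1] 'b' = {T0}  orig:{}
  T[2,2] 'b' = {T0}  orig:{}
  T[0,1] 'ab' = ∅
  T[1,2] 'bb' = {A}
  T[0,2] 'abb' = {S}

S ∈ T[0,2] ⇒ YES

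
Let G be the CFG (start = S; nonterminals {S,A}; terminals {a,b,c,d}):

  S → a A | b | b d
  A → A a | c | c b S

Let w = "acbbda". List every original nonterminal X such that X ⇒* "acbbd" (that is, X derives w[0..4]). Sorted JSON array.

CNF form of G:
  S -> T0 A | T2 T3 | b
  A -> A T0 | T1 X4 | c
  T0 -> a
  T1 -> c
  T2 -> b
  T3 -> d
  X4 -> T2 S

CYK fill (cells [i..j] with 0 ≤ i ≤ j ≤ 4 only):
  [0..0]={T0}  "a"  orig:{}
  [1..1]={A,T1}  "c"  orig:{A}
  [2..2]={S,T2}  "b"  orig:{S}
  [3..3]={S,T2}  "b"  orig:{S}
  [4..4]={T3}  "d"  orig:{}
  [0..1]={S}  "ac"
  [1..2]=∅  "cb"
  [2..3]={X4}  "bb"  orig:{}
  [3..4]={S}  "bd"
  [0..2]=∅  "acb"
  [1..3]={A}  "cbb"
  [2..4]={X4}  "bbd"  orig:{}
  [0..3]={S}  "acbb"
  [1..4]={A}  "cbbd"
  [0..4]={S}  "acbbd"

Original NTs in T[0,4] deriving "acbbd": ["S"]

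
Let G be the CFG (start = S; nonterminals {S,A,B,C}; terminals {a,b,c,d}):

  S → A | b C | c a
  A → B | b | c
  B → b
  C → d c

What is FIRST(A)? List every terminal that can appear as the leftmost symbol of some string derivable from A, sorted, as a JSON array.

FIRST iteration:
round 1:
  A via A→b: +{b}
  A via A→c: +{c}
  B via B→b: +{b}
  C via C→d c: +{d}
  S via S→A: +{b,c}
  FIRST[S]={b,c}  FIRST[A]={b,c}  FIRST[B]={b}  FIRST[C]={d}
round 2: — fixpoint
  FIRST[S]={b,c}  FIRST[A]={b,c}  FIRST[B]={b}  FIRST[C]={d}

FIRST(A) = ["b", "c"]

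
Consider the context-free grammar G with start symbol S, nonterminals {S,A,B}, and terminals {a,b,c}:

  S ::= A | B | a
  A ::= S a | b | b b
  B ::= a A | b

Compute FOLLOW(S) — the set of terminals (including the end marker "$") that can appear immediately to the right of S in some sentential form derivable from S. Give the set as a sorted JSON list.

Compute FIRST by fixpoint:
iter 1:
  A via A→b: +{b}
  B via B→a A: +{a}
  B via B→b: +{b}
  S via S→A: +{b}
  S via S→B: +{a}
  FIRST[S]={a,b}  FIRST[A]={b}  FIRST[B]={a,b}
iter 2:
  A via A→S a: +{a}
  FIRST[S]={a,b}  FIRST[A]={a,b}  FIRST[B]={a,b}
iter 3: done
  FIRST[S]={a,b}  FIRST[A]={a,b}  FIRST[B]={a,b}

FOLLOW iteration:
initialize: $ ∈ FOLLOW(S)
[1]
  A→S a: FOLLOW(S) ⊇ FIRST(a) = {a}; new: +{a}
  S→A: FOLLOW(A) ⊇ FOLLOW(S) ⊇ {$,a}; new: +{$,a}
  S→B: FOLLOW(B) ⊇ FOLLOW(S) ⊇ {$,a}; new: +{$,a}
  S: {$,a}  A: {$,a}  B: {$,a}
[2] (no change)
  S: {$,a}  A: {$,a}  B: {$,a}

FOLLOW(S) = ["$", "a"]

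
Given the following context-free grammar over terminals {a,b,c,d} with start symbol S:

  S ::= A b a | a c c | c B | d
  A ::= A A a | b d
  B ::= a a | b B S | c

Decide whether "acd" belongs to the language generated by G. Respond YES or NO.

Convert to CNF:
  S -> A X6 | T0 X7 | T3 B | d
  A -> A X4 | T1 T2
  B -> T0 T0 | T1 X5 | c
  T0 -> a
  T1 -> b
  T2 -> d
  T3 -> c
  X4 -> A T0
  X5 -> B S
  X6 -> T1 T0
  X7 -> T3 T3

CYK table (by increasing span):
  T[0,0] 'a' = {T0}  orig:{}
  T[1,1] 'c' = {B,T3}  orig:{B}
  T[2,2] 'd' = {S,T2}  orig:{S}
  T[0,1] 'ac' = ∅
  T[1,2] 'cd' = {X5}  orig:{}
  T[0,2] 'acd' = ∅

S ∉ T[0,2] ⇒ NO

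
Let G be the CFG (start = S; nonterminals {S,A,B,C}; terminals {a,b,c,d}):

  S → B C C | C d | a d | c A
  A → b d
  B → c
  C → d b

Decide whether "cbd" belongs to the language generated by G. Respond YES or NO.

Convert to CNF:
  S -> B X4 | C T1 | T2 T1 | T3 A
  A -> T0 T1
  B -> c
  C -> T1 T0
  T0 -> b
  T1 -> d
  T2 -> a
  T3 -> c
  X4 -> C C

Fill CYK table bottom-up:
  T[0,0] 'c' = {B,T3}  orig:{B}
  T[1,1] 'b' = {T0}  orig:{}
  T[2,2] 'd' = {T1}  orig:{}
  T[0,1] 'cb' = ∅
  T[1,2] 'bd' = {A}
  T[0,2] 'cbd' = {S}

S ∈ T[0,2] ⇒ YES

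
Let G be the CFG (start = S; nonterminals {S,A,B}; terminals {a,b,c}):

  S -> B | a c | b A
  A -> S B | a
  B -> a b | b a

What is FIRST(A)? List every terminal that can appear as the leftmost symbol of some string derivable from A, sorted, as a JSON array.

FIRST iteration:
pass 1:
  A via A→a: +{a}
  B via B→a b: +{a}
  B via B→b a: +{b}
  S via S→B: +{a,b}
  FIRST(S)={a,b}  FIRST(A)={a}  FIRST(B)={a,b}
pass 2:
  A via A→S B: +{b}
  FIRST(S)={a,b}  FIRST(A)={a,b}  FIRST(B)={a,b}
pass 3: done
  FIRST(S)={a,b}  FIRST(A)={a,b}  FIRST(B)={a,b}

FIRST(A) = ["a", "b"]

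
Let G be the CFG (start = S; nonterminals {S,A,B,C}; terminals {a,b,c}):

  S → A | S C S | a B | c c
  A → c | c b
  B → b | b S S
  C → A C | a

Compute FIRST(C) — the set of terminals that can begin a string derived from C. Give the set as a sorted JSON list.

FIRST sets, iterate to fixpoint:
round 1:
  A via A→c: +{c}
  B via B→b: +{b}
  C via C→A C: +{c}
  C via C→a: +{a}
  S via S→A: +{c}
  S via S→a B: +{a}
  FIRST[S]={a,c}  FIRST[A]={c}  FIRST[B]={b}  FIRST[C]={a,c}
round 2: done
  FIRST[S]={a,c}  FIRST[A]={c}  FIRST[B]={b}  FIRST[C]={a,c}

FIRST(C) = ["a", "c"]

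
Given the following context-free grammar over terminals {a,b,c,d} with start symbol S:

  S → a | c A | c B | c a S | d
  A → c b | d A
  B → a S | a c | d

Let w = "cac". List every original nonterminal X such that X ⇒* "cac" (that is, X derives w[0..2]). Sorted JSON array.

CNF form of G:
  S -> T0 A | T0 B | T0 X4 | a | d
  A -> T0 T1 | T2 A
  B -> T3 S | T3 T0 | d
  T0 -> c
  T1 -> b
  T2 -> d
  T3 -> a
  X4 -> T3 S

CYK fill — only the sub-triangle for w[0..2]:
  T[0,0] 'c' = {T0}  orig:{}
  T[1,1] 'a' = {S,T3}  orig:{S}
  T[2,2] 'c' = {T0}  orig:{}
  T[0,1] 'ca' = ∅
  T[1,2] 'ac' = {B}
  T[0,2] 'cac' = {S}

Original NTs in T[0,2] deriving "cac": ["S"]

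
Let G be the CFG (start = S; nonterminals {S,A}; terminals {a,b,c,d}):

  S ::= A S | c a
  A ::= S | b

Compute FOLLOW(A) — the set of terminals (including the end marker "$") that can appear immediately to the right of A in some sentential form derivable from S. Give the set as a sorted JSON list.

FIRST iteration:
[1]
  A via A→b: +{b}
  S via S→A S: +{b}
  S via S→c a: +{c}
  FIRST(S)={b,c}  FIRST(A)={b}
[2]
  A via A→S: +{c}
  FIRST(S)={b,c}  FIRST(A)={b,c}
[3] (stable)
  FIRST(S)={b,c}  FIRST(A)={b,c}

FOLLOW sets:
initialize: $ ∈ FOLLOW(S)
[1]
  S→A S: FOLLOW(A) ⊇ FIRST(S) = {b,c}; new: +{b,c}
  FOLLOW(S)={$}  FOLLOW(A)={b,c}
[2]
  A→S: FOLLOW(S) ⊇ FOLLOW(A) ⊇ {b,c}; new: +{b,c}
  FOLLOW(S)={$,b,c}  FOLLOW(A)={b,c}
[3] (no change)
  FOLLOW(S)={$,b,c}  FOLLOW(A)={b,c}

FOLLOW(A) = ["b", "c"]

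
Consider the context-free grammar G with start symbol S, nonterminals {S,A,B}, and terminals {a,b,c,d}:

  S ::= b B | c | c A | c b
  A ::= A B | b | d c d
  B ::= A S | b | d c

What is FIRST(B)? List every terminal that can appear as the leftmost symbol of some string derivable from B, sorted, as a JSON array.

FIRST sets, iterate to fixpoint:
round 1:
  A via A→b: +{b}
  A via A→d c d: +{d}
  B via B→A S: +{b,d}
  S via S→b B: +{b}
  S via S→c: +{c}
  S: {b,c}  A: {b,d}  B: {b,d}
round 2: done
  S: {b,c}  A: {b,d}  B: {b,d}

FIRST(B) = ["b", "d"]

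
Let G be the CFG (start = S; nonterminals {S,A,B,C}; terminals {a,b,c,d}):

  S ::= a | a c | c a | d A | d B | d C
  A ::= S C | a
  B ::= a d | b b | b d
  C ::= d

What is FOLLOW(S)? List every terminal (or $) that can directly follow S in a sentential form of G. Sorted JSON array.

FIRST iteration:
iter 1:
  A via A→a: +{a}
  B via B→a d: +{a}
  B via B→b b: +{b}
  C via C→d: +{d}
  S via S→a: +{a}
  S via S→c a: +{c}
  S via S→d A: +{d}
  FIRST(S)={a,c,d}  FIRST(A)={a}  FIRST(B)={a,b}  FIRST(C)={d}
iter 2:
  A via A→S C: +{c,d}
  FIRST(S)={a,c,d}  FIRST(A)={a,c,d}  FIRST(B)={a,b}  FIRST(C)={d}
iter 3: (stable)
  FIRST(S)={a,c,d}  FIRST(A)={a,c,d}  FIRST(B)={a,b}  FIRST(C)={d}

Compute FOLLOW by fixpoint:
initialize: $ ∈ FOLLOW(S)
round 1:
  A→S C: FOLLOW(S) ⊇ FIRST(C) = {d}; new: +{d}
  S→d A: FOLLOW(A) ⊇ FOLLOW(S) ⊇ {$,d}; new: +{$,d}
  S→d B: FOLLOW(B) ⊇ FOLLOW(S) ⊇ {$,d}; new: +{$,d}
  S→d C: FOLLOW(C) ⊇ FOLLOW(S) ⊇ {$,d}; new: +{$,d}
  FOLLOW[S]={$,d}  FOLLOW[A]={$,d}  FOLLOW[B]={$,d}  FOLLOW[C]={$,d}
round 2: — fixpoint
  FOLLOW[S]={$,d}  FOLLOW[A]={$,d}  FOLLOW[B]={$,d}  FOLLOW[C]={$,d}

FOLLOW(S) = ["$", "d"]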